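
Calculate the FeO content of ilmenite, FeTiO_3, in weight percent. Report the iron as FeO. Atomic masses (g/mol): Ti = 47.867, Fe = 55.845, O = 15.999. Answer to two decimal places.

Molar mass of FeTiO_3 = 1*55.845 + 1*47.867 + 3*15.999 = 151.709 g/mol.
Each formula unit contains 1 Fe, equivalent to 1/1 = 1.0000 mol FeO.
M(FeO) = 1×55.845 + 1×15.999 = 71.844 g/mol.
Mass of FeO per formula unit = 1.0000 × 71.844 = 71.844 g.
FeO wt% = 71.844 / 151.709 × 100 = 47.36%.

47.36 wt%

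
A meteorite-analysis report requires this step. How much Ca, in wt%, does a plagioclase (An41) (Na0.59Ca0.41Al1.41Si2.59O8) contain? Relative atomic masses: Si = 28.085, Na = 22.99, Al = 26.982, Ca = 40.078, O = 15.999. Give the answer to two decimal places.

Molar mass of Na0.59Ca0.41Al1.41Si2.59O8: 0.59×22.99 + 0.41×40.078 + 1.41×26.982 + 2.59×28.085 + 8×15.999 = 268.773 g/mol.
Mass of Ca per formula unit: 0.41 × 40.078 = 16.432 g.
Weight fraction Ca = 16.432 / 268.773 = 0.0611.

6.11 wt%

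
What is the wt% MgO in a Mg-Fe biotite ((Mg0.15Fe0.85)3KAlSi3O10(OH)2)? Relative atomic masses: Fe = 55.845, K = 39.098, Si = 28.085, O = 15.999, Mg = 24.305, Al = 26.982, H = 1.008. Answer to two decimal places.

Formula mass = 497.681 g/mol.
0.45 Mg → 0.4500 mol MgO per formula unit; M(MgO) = 40.304, so MgO mass = 18.137 g.
18.137/497.681 × 100 = 3.64 wt%.

3.64 wt%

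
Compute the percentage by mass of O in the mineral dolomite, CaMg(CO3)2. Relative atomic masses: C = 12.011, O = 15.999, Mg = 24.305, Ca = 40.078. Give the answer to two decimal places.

Formula mass = 1*40.078 + 1*24.305 + 2*12.011 + 6*15.999 = 184.399 g/mol, of which 95.994 g is O.
So O makes up 95.994/184.399 = 0.5206 of the mass, i.e. 52.06%.

52.06 mass %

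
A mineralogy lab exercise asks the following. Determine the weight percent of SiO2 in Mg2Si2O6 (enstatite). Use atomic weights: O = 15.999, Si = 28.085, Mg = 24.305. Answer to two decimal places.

59.85 wt%

M(Mg2Si2O6) = 200.774 g/mol; M(SiO2) = 60.083 g/mol.
Moles SiO2 per formula unit = 2 Si ÷ 1 = 2.0000.
SiO2 fraction = (2.0000 × 60.083) / 200.774 = 120.166/200.774 = 0.5985.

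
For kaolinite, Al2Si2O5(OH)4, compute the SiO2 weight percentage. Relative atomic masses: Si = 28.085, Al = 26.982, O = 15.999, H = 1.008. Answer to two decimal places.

Formula mass = 258.157 g/mol.
2 Si → 2.0000 mol SiO2 per formula unit; M(SiO2) = 60.083, so SiO2 mass = 120.166 g.
120.166/258.157 × 100 = 46.55 wt%.

46.55 wt%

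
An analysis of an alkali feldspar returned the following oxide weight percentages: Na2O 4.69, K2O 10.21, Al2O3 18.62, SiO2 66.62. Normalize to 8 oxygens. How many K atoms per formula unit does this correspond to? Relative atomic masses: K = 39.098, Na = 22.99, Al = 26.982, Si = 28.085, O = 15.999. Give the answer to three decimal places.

0.588 K apfu

Na2O: 4.69/61.979 = 0.07567 mol → 0.15134 mol Na, 0.07567 mol O.
K2O: 10.21/94.195 = 0.10839 mol → 0.21678 mol K, 0.10839 mol O.
Al2O3: 18.62/101.961 = 0.18262 mol → 0.36524 mol Al, 0.54786 mol O.
SiO2: 66.62/60.083 = 1.10880 mol → 1.10880 mol Si, 2.21760 mol O.
Total oxygen = 2.94952 mol. Normalization factor = 8/2.94952 = 2.71231.
K per 8 O = 0.21678 × 2.71231 = 0.588.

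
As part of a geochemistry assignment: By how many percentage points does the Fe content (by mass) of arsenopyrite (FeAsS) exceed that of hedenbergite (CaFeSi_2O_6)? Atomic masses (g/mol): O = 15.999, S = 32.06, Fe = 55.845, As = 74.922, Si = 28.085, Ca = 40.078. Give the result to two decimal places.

M(FeAsS) = 162.827 g/mol, so wt% Fe = 55.845/162.827 × 100 = 34.30%.
M(CaFeSi_2O_6) = 248.087 g/mol, so wt% Fe = 55.845/248.087 × 100 = 22.51%.
34.30 − 22.51 = 11.79 pp.

11.79 percentage points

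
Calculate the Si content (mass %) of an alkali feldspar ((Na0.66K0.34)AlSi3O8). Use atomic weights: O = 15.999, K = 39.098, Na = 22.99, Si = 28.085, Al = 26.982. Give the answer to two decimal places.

M((Na0.66K0.34)AlSi3O8) = 267.696 g/mol.
Si contributes 3 × 28.085 = 84.255 g per mole.
84.255/267.696 = 0.3147 → 31.47%.

31.47 mass %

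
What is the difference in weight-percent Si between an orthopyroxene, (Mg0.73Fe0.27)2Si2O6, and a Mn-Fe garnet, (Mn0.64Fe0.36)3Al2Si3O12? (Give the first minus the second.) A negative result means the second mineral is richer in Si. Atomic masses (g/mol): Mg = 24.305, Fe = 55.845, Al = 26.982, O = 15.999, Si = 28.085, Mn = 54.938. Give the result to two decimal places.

8.80 percentage points

Si in (Mg0.73Fe0.27)2Si2O6: molar mass 217.806 g/mol; 2×28.085 = 56.170 g → 25.79 wt%.
Si in (Mn0.64Fe0.36)3Al2Si3O12: molar mass 496.001 g/mol; 3×28.085 = 84.255 g → 16.99 wt%.
Difference = 25.79 − 16.99 = 8.80 percentage points.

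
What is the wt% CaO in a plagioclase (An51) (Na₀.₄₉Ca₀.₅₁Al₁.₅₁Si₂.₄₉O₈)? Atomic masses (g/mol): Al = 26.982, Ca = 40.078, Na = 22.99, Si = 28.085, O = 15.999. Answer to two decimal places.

Formula mass = 270.371 g/mol.
0.51 Ca → 0.5100 mol CaO per formula unit; M(CaO) = 56.077, so CaO mass = 28.599 g.
28.599/270.371 × 100 = 10.58 wt%.

10.58 wt%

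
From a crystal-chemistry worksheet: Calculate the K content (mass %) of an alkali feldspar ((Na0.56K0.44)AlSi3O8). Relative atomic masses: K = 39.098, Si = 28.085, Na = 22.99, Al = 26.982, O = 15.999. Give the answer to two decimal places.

M((Na0.56K0.44)AlSi3O8) = 269.307 g/mol.
K contributes 0.44 × 39.098 = 17.203 g per mole.
17.203/269.307 = 0.0639 → 6.39%.

6.39 mass %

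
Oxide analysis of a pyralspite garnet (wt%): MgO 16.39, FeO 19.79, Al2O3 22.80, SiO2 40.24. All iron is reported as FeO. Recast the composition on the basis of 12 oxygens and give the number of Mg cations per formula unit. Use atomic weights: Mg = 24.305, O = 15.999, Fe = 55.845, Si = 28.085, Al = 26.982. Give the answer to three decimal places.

1.812 Mg apfu

MgO (M=40.304): mol = 0.40666; Mg = 0.40666, O = 0.40666.
FeO (M=71.844): mol = 0.27546; Fe = 0.27546, O = 0.27546.
Al2O3 (M=101.961): mol = 0.22361; Al = 0.44722, O = 0.67083.
SiO2 (M=60.083): mol = 0.66974; Si = 0.66974, O = 1.33948.
ΣO = 2.69243; factor = 12/ΣO = 4.45694.
Mg apfu = 0.40666 × 4.45694 = 1.812.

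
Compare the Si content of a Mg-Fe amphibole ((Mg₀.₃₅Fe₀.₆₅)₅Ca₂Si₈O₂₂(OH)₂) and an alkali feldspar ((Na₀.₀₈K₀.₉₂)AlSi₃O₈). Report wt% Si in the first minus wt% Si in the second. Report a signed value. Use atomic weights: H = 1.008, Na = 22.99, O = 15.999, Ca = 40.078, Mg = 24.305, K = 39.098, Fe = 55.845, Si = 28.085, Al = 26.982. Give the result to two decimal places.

First mineral: 224.680 g Si in 914.858 g formula = 24.56 wt% Si.
Second mineral: 84.255 g Si in 277.038 g formula = 30.41 wt% Si.
24.56% − 30.41% gives a difference of -5.85 percentage points.

-5.85 percentage points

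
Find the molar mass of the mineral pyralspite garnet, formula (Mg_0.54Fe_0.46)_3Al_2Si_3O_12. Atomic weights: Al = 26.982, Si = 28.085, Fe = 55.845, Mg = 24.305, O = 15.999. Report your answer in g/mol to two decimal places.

446.65 g/mol

The formula mass is the sum 1.62*24.305 + 1.38*55.845 + 2*26.982 + 3*28.085 + 12*15.999.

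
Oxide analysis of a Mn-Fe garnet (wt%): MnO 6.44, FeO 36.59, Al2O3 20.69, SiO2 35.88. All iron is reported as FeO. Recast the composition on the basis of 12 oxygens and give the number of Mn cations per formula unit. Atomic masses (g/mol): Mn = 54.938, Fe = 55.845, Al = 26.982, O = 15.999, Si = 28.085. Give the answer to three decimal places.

MnO: 6.44/70.937 = 0.09078 mol → 0.09078 mol Mn, 0.09078 mol O.
FeO: 36.59/71.844 = 0.50930 mol → 0.50930 mol Fe, 0.50930 mol O.
Al2O3: 20.69/101.961 = 0.20292 mol → 0.40584 mol Al, 0.60876 mol O.
SiO2: 35.88/60.083 = 0.59717 mol → 0.59717 mol Si, 1.19434 mol O.
Total oxygen = 2.40318 mol. Normalization factor = 12/2.40318 = 4.99338.
Mn per 12 O = 0.09078 × 4.99338 = 0.453.

0.453 Mn apfu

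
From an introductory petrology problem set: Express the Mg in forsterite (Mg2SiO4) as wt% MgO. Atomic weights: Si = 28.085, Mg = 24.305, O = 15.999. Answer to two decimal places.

57.29 wt%

M(Mg2SiO4) = 140.691 g/mol; M(MgO) = 40.304 g/mol.
Moles MgO per formula unit = 2 Mg ÷ 1 = 2.0000.
MgO fraction = (2.0000 × 40.304) / 140.691 = 80.608/140.691 = 0.5729.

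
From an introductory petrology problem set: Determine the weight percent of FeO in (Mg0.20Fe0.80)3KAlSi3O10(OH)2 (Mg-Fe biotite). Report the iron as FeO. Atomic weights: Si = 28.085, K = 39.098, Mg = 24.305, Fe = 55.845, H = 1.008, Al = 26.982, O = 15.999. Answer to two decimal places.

Formula mass = 492.950 g/mol.
2.40 Fe → 2.4000 mol FeO per formula unit; M(FeO) = 71.844, so FeO mass = 172.426 g.
172.426/492.950 × 100 = 34.98 wt%.

34.98 wt%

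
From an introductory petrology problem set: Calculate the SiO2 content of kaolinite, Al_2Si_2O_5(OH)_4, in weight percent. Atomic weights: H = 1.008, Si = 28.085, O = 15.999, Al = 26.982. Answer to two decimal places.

M(Al_2Si_2O_5(OH)_4) = 258.157 g/mol; M(SiO2) = 60.083 g/mol.
Moles SiO2 per formula unit = 2 Si ÷ 1 = 2.0000.
SiO2 fraction = (2.0000 × 60.083) / 258.157 = 120.166/258.157 = 0.4655.

46.55 wt%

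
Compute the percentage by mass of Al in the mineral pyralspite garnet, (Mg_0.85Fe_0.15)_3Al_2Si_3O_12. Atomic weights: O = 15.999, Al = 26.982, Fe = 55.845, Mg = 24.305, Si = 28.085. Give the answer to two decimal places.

M((Mg_0.85Fe_0.15)_3Al_2Si_3O_12) = 417.315 g/mol.
Al contributes 2 × 26.982 = 53.964 g per mole.
53.964/417.315 = 0.1293 → 12.93%.

12.93 wt%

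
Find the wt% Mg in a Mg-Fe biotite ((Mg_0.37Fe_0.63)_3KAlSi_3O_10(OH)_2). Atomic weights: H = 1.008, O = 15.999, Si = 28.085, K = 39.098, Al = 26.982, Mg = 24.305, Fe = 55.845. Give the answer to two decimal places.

5.66 weight percent

M((Mg_0.37Fe_0.63)_3KAlSi_3O_10(OH)_2) = 476.865 g/mol.
Mg contributes 1.11 × 24.305 = 26.979 g per mole.
26.979/476.865 = 0.0566 → 5.66%.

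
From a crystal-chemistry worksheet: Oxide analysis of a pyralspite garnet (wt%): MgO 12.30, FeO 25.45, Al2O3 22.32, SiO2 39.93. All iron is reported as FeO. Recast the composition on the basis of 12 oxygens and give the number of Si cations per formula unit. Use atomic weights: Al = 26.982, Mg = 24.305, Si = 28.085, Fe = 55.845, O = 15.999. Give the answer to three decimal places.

3.015 Si apfu

12.30 wt% MgO ÷ 40.304 g/mol = 0.30518 mol, giving 0.30518 Mg and 0.30518 O.
25.45 wt% FeO ÷ 71.844 g/mol = 0.35424 mol, giving 0.35424 Fe and 0.35424 O.
22.32 wt% Al2O3 ÷ 101.961 g/mol = 0.21891 mol, giving 0.43782 Al and 0.65673 O.
39.93 wt% SiO2 ÷ 60.083 g/mol = 0.66458 mol, giving 0.66458 Si and 1.32916 O.
Oxygen sums to 2.64531; scaling by 12/2.64531 = 4.53633 puts the formula on 12 O.
Si: 0.66458 × 4.53633 = 3.015 atoms per formula unit.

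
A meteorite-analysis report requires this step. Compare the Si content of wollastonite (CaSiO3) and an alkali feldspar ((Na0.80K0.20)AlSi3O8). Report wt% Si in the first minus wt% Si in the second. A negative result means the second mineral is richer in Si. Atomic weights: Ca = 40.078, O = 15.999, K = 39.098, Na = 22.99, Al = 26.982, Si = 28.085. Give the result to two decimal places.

-7.56 percentage points

Si in CaSiO3: molar mass 116.160 g/mol; 1×28.085 = 28.085 g → 24.18 wt%.
Si in (Na0.80K0.20)AlSi3O8: molar mass 265.441 g/mol; 3×28.085 = 84.255 g → 31.74 wt%.
Difference = 24.18 − 31.74 = -7.56 percentage points.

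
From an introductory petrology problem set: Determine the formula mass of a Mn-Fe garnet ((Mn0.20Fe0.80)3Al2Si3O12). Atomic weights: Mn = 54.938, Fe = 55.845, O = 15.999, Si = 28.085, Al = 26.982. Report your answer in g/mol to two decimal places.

497.20 g/mol

M = 0.60·54.938 + 2.40·55.845 + 2·26.982 + 3·28.085 + 12·15.999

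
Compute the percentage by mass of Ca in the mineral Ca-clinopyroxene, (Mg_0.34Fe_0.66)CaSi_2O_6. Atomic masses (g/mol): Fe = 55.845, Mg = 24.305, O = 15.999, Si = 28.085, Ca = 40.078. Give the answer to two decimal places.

16.88 weight percent

M((Mg_0.34Fe_0.66)CaSi_2O_6) = 237.363 g/mol.
Ca contributes 1 × 40.078 = 40.078 g per mole.
40.078/237.363 = 0.1688 → 16.88%.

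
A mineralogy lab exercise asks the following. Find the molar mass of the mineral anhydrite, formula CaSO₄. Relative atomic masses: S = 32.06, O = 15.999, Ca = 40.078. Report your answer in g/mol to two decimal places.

136.13 g/mol

M = 1(40.078) + 1(32.06) + 4(15.999)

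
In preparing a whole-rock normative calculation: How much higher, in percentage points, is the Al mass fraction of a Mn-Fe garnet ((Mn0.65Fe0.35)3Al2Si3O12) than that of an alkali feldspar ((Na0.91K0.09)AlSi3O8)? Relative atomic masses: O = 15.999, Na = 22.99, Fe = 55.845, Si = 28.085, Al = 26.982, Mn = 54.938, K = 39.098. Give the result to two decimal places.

0.65 percentage points

First mineral: 53.964 g Al in 495.973 g formula = 10.88 wt% Al.
Second mineral: 26.982 g Al in 263.669 g formula = 10.23 wt% Al.
10.88% − 10.23% gives a difference of 0.65 percentage points.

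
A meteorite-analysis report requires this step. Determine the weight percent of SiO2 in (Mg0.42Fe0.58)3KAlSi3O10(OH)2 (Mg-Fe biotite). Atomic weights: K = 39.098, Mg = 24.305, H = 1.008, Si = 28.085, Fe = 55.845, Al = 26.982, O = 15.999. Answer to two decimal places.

Molar mass of (Mg0.42Fe0.58)3KAlSi3O10(OH)2 = 1.26·24.305 + 1.74·55.845 + 1·39.098 + 1·26.982 + 3·28.085 + 12·15.999 + 2·1.008 = 472.134 g/mol.
Each formula unit contains 3 Si, equivalent to 3/1 = 3.0000 mol SiO2.
M(SiO2) = 1×28.085 + 2×15.999 = 60.083 g/mol.
Mass of SiO2 per formula unit = 3.0000 × 60.083 = 180.249 g.
SiO2 wt% = 180.249 / 472.134 × 100 = 38.18%.

38.18 wt%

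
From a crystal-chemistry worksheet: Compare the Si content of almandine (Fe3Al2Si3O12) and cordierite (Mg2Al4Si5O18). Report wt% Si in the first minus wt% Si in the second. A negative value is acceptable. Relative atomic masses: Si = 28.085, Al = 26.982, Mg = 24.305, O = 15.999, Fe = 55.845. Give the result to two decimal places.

Si in Fe3Al2Si3O12: molar mass 497.742 g/mol; 3×28.085 = 84.255 g → 16.93 wt%.
Si in Mg2Al4Si5O18: molar mass 584.945 g/mol; 5×28.085 = 140.425 g → 24.01 wt%.
Difference = 16.93 − 24.01 = -7.08 percentage points.

-7.08 percentage points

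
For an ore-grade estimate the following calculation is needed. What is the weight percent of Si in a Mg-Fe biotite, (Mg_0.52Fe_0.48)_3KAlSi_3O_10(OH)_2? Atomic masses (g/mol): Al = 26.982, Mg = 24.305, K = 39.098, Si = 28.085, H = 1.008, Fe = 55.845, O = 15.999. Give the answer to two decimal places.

18.21 mass %

Formula mass = 1.56*24.305 + 1.44*55.845 + 1*39.098 + 1*26.982 + 3*28.085 + 12*15.999 + 2*1.008 = 462.672 g/mol, of which 84.255 g is Si.
So Si makes up 84.255/462.672 = 0.1821 of the mass, i.e. 18.21%.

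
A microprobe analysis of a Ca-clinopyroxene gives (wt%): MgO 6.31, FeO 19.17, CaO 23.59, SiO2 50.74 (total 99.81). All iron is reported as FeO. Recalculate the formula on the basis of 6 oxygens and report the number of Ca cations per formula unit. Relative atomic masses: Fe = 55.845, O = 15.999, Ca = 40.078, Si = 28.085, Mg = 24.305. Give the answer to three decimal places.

MgO: 6.31/40.304 = 0.15656 mol → 0.15656 mol Mg, 0.15656 mol O.
FeO: 19.17/71.844 = 0.26683 mol → 0.26683 mol Fe, 0.26683 mol O.
CaO: 23.59/56.077 = 0.42067 mol → 0.42067 mol Ca, 0.42067 mol O.
SiO2: 50.74/60.083 = 0.84450 mol → 0.84450 mol Si, 1.68900 mol O.
Total oxygen = 2.53306 mol. Normalization factor = 6/2.53306 = 2.36868.
Ca per 6 O = 0.42067 × 2.36868 = 0.996.

0.996 Ca apfu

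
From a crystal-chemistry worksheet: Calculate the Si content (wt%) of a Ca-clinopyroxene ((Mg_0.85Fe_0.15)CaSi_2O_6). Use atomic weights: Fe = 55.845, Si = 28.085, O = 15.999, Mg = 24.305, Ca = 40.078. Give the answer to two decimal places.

25.38 wt%

Formula mass = 0.85×24.305 + 0.15×55.845 + 1×40.078 + 2×28.085 + 6×15.999 = 221.278 g/mol, of which 56.170 g is Si.
So Si makes up 56.170/221.278 = 0.2538 of the mass, i.e. 25.38%.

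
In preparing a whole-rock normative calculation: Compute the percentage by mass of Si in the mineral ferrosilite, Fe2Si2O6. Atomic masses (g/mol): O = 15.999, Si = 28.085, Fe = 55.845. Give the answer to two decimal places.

Molar mass of Fe2Si2O6: 2×55.845 + 2×28.085 + 6×15.999 = 263.854 g/mol.
Mass of Si per formula unit: 2 × 28.085 = 56.170 g.
Weight fraction Si = 56.170 / 263.854 = 0.2129.

21.29 mass %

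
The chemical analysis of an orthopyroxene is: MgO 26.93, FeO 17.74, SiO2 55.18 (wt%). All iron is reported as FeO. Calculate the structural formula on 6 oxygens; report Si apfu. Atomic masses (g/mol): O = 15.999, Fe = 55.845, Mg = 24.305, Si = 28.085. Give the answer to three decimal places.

26.93 wt% MgO ÷ 40.304 g/mol = 0.66817 mol, giving 0.66817 Mg and 0.66817 O.
17.74 wt% FeO ÷ 71.844 g/mol = 0.24692 mol, giving 0.24692 Fe and 0.24692 O.
55.18 wt% SiO2 ÷ 60.083 g/mol = 0.91840 mol, giving 0.91840 Si and 1.83680 O.
Oxygen sums to 2.75189; scaling by 6/2.75189 = 2.18032 puts the formula on 6 O.
Si: 0.91840 × 2.18032 = 2.002 atoms per formula unit.

2.002 Si apfu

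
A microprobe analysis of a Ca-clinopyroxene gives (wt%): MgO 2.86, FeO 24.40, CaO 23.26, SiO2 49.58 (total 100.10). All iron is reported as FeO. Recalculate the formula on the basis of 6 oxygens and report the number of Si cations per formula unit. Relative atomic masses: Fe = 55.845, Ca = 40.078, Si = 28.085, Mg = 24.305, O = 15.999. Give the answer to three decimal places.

MgO (M=40.304): mol = 0.07096; Mg = 0.07096, O = 0.07096.
FeO (M=71.844): mol = 0.33962; Fe = 0.33962, O = 0.33962.
CaO (M=56.077): mol = 0.41479; Ca = 0.41479, O = 0.41479.
SiO2 (M=60.083): mol = 0.82519; Si = 0.82519, O = 1.65038.
ΣO = 2.47575; factor = 6/ΣO = 2.42351.
Si apfu = 0.82519 × 2.42351 = 2.000.

2.000 Si apfu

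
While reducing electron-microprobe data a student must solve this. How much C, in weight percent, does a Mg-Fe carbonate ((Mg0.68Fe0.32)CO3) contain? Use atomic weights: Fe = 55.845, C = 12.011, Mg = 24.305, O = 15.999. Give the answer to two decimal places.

12.72 weight percent

M((Mg0.68Fe0.32)CO3) = 94.406 g/mol.
C contributes 1 × 12.011 = 12.011 g per mole.
12.011/94.406 = 0.1272 → 12.72%.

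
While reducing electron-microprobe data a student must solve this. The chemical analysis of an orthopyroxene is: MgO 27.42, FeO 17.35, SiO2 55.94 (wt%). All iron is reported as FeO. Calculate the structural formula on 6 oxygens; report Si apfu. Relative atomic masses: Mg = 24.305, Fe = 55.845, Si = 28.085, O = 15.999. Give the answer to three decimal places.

27.42 wt% MgO ÷ 40.304 g/mol = 0.68033 mol, giving 0.68033 Mg and 0.68033 O.
17.35 wt% FeO ÷ 71.844 g/mol = 0.24150 mol, giving 0.24150 Fe and 0.24150 O.
55.94 wt% SiO2 ÷ 60.083 g/mol = 0.93105 mol, giving 0.93105 Si and 1.86210 O.
Oxygen sums to 2.78393; scaling by 6/2.78393 = 2.15523 puts the formula on 6 O.
Si: 0.93105 × 2.15523 = 2.007 atoms per formula unit.

2.007 Si apfu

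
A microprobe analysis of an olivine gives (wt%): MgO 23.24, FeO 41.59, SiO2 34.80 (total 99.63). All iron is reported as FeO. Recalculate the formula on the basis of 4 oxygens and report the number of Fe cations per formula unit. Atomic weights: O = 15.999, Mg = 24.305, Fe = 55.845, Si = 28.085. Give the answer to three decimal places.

MgO (M=40.304): mol = 0.57662; Mg = 0.57662, O = 0.57662.
FeO (M=71.844): mol = 0.57889; Fe = 0.57889, O = 0.57889.
SiO2 (M=60.083): mol = 0.57920; Si = 0.57920, O = 1.15840.
ΣO = 2.31391; factor = 4/ΣO = 1.72868.
Fe apfu = 0.57889 × 1.72868 = 1.001.

1.001 Fe apfu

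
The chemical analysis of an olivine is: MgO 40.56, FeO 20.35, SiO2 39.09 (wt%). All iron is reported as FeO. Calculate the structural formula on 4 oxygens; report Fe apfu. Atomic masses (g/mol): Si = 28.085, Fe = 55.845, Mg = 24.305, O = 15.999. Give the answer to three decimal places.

0.437 Fe apfu

MgO (M=40.304): mol = 1.00635; Mg = 1.00635, O = 1.00635.
FeO (M=71.844): mol = 0.28325; Fe = 0.28325, O = 0.28325.
SiO2 (M=60.083): mol = 0.65060; Si = 0.65060, O = 1.30120.
ΣO = 2.59080; factor = 4/ΣO = 1.54392.
Fe apfu = 0.28325 × 1.54392 = 0.437.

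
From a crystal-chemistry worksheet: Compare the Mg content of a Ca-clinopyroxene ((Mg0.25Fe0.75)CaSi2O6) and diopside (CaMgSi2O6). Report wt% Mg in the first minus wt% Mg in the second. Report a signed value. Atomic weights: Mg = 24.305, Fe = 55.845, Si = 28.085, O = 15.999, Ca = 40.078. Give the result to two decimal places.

First mineral: 6.076 g Mg in 240.202 g formula = 2.53 wt% Mg.
Second mineral: 24.305 g Mg in 216.547 g formula = 11.22 wt% Mg.
2.53% − 11.22% gives a difference of -8.69 percentage points.

-8.69 percentage points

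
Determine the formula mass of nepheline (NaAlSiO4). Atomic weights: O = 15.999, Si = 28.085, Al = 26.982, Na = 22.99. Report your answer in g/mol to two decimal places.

M = 1(22.99) + 1(26.982) + 1(28.085) + 4(15.999)

142.05 g/mol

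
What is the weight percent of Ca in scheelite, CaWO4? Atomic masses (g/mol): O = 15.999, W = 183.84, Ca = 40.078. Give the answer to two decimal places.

13.92 wt%

Molar mass of CaWO4: 1×40.078 + 1×183.84 + 4×15.999 = 287.914 g/mol.
Mass of Ca per formula unit: 1 × 40.078 = 40.078 g.
Weight fraction Ca = 40.078 / 287.914 = 0.1392.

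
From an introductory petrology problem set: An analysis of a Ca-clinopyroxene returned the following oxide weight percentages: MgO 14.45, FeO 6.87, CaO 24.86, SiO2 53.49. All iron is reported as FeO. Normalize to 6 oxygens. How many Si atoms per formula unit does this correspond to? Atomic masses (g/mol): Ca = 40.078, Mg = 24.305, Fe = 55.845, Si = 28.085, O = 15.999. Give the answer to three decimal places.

MgO: 14.45/40.304 = 0.35853 mol → 0.35853 mol Mg, 0.35853 mol O.
FeO: 6.87/71.844 = 0.09562 mol → 0.09562 mol Fe, 0.09562 mol O.
CaO: 24.86/56.077 = 0.44332 mol → 0.44332 mol Ca, 0.44332 mol O.
SiO2: 53.49/60.083 = 0.89027 mol → 0.89027 mol Si, 1.78054 mol O.
Total oxygen = 2.67801 mol. Normalization factor = 6/2.67801 = 2.24047.
Si per 6 O = 0.89027 × 2.24047 = 1.995.

1.995 Si apfu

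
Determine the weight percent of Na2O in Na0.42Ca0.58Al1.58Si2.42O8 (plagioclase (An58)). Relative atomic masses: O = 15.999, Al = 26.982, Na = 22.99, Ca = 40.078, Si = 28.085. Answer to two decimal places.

M(Na0.42Ca0.58Al1.58Si2.42O8) = 271.490 g/mol; M(Na2O) = 61.979 g/mol.
Moles Na2O per formula unit = 0.42 Na ÷ 2 = 0.2100.
Na2O fraction = (0.2100 × 61.979) / 271.490 = 13.016/271.490 = 0.0479.

4.79 wt%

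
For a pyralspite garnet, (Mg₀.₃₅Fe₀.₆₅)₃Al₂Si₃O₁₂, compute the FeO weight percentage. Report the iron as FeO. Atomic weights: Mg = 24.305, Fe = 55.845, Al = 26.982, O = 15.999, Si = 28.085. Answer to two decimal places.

M((Mg₀.₃₅Fe₀.₆₅)₃Al₂Si₃O₁₂) = 464.625 g/mol; M(FeO) = 71.844 g/mol.
Moles FeO per formula unit = 1.95 Fe ÷ 1 = 1.9500.
FeO fraction = (1.9500 × 71.844) / 464.625 = 140.096/464.625 = 0.3015.

30.15 wt%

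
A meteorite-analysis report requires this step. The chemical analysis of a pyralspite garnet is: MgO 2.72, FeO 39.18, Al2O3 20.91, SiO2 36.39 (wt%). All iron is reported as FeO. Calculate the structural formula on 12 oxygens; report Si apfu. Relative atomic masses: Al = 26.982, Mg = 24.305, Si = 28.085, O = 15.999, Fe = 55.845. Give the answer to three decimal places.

2.72 wt% MgO ÷ 40.304 g/mol = 0.06749 mol, giving 0.06749 Mg and 0.06749 O.
39.18 wt% FeO ÷ 71.844 g/mol = 0.54535 mol, giving 0.54535 Fe and 0.54535 O.
20.91 wt% Al2O3 ÷ 101.961 g/mol = 0.20508 mol, giving 0.41016 Al and 0.61524 O.
36.39 wt% SiO2 ÷ 60.083 g/mol = 0.60566 mol, giving 0.60566 Si and 1.21132 O.
Oxygen sums to 2.43940; scaling by 12/2.43940 = 4.91924 puts the formula on 12 O.
Si: 0.60566 × 4.91924 = 2.979 atoms per formula unit.

2.979 Si apfu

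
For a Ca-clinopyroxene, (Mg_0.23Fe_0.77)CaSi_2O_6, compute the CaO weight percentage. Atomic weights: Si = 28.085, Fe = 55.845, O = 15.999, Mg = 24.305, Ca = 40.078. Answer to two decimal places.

M((Mg_0.23Fe_0.77)CaSi_2O_6) = 240.833 g/mol; M(CaO) = 56.077 g/mol.
Moles CaO per formula unit = 1 Ca ÷ 1 = 1.0000.
CaO fraction = (1.0000 × 56.077) / 240.833 = 56.077/240.833 = 0.2328.

23.28 wt%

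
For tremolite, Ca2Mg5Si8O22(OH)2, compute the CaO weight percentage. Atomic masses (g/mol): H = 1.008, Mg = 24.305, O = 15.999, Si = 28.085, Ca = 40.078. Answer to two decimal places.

Molar mass of Ca2Mg5Si8O22(OH)2 = 2×40.078 + 5×24.305 + 8×28.085 + 24×15.999 + 2×1.008 = 812.353 g/mol.
Each formula unit contains 2 Ca, equivalent to 2/1 = 2.0000 mol CaO.
M(CaO) = 1×40.078 + 1×15.999 = 56.077 g/mol.
Mass of CaO per formula unit = 2.0000 × 56.077 = 112.154 g.
CaO wt% = 112.154 / 812.353 × 100 = 13.81%.

13.81 wt%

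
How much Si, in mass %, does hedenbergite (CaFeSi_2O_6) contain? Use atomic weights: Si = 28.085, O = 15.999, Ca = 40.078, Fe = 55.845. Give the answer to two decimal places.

M(CaFeSi_2O_6) = 248.087 g/mol.
Si contributes 2 × 28.085 = 56.170 g per mole.
56.170/248.087 = 0.2264 → 22.64%.

22.64 mass %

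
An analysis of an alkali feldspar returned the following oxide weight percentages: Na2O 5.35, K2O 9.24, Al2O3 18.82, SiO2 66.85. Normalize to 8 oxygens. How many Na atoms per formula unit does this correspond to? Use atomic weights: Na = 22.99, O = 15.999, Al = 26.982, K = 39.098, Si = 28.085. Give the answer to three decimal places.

0.466 Na apfu

Na2O: 5.35/61.979 = 0.08632 mol → 0.17264 mol Na, 0.08632 mol O.
K2O: 9.24/94.195 = 0.09809 mol → 0.19618 mol K, 0.09809 mol O.
Al2O3: 18.82/101.961 = 0.18458 mol → 0.36916 mol Al, 0.55374 mol O.
SiO2: 66.85/60.083 = 1.11263 mol → 1.11263 mol Si, 2.22526 mol O.
Total oxygen = 2.96341 mol. Normalization factor = 8/2.96341 = 2.69959.
Na per 8 O = 0.17264 × 2.69959 = 0.466.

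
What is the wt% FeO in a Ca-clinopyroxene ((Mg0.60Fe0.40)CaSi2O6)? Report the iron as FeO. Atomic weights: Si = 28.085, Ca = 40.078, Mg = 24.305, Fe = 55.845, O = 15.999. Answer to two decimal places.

12.54 wt%

M((Mg0.60Fe0.40)CaSi2O6) = 229.163 g/mol; M(FeO) = 71.844 g/mol.
Moles FeO per formula unit = 0.40 Fe ÷ 1 = 0.4000.
FeO fraction = (0.4000 × 71.844) / 229.163 = 28.738/229.163 = 0.1254.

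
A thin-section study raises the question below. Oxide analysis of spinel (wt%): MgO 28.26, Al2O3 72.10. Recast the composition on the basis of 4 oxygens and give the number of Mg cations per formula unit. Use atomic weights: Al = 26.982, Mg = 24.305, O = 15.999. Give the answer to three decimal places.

MgO (M=40.304): mol = 0.70117; Mg = 0.70117, O = 0.70117.
Al2O3 (M=101.961): mol = 0.70713; Al = 1.41426, O = 2.12139.
ΣO = 2.82256; factor = 4/ΣO = 1.41715.
Mg apfu = 0.70117 × 1.41715 = 0.994.

0.994 Mg apfu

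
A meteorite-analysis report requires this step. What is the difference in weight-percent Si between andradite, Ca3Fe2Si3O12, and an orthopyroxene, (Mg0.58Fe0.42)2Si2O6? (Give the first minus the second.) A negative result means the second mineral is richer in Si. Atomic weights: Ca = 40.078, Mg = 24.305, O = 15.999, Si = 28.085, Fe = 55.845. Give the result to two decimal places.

M(Ca3Fe2Si3O12) = 508.167 g/mol, so wt% Si = 84.255/508.167 × 100 = 16.58%.
M((Mg0.58Fe0.42)2Si2O6) = 227.268 g/mol, so wt% Si = 56.170/227.268 × 100 = 24.72%.
16.58 − 24.72 = -8.14 pp.

-8.14 percentage points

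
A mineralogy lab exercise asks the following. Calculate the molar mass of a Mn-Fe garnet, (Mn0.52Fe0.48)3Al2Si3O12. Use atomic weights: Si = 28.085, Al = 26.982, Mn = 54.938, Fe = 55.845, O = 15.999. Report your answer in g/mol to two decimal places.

The formula mass is the sum 1.56×54.938 + 1.44×55.845 + 2×26.982 + 3×28.085 + 12×15.999.

496.33 g/mol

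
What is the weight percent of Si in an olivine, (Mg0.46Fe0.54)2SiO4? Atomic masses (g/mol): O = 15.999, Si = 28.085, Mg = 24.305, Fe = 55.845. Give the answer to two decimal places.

16.07 weight percent

Molar mass of (Mg0.46Fe0.54)2SiO4: 0.92*24.305 + 1.08*55.845 + 1*28.085 + 4*15.999 = 174.754 g/mol.
Mass of Si per formula unit: 1 × 28.085 = 28.085 g.
Weight fraction Si = 28.085 / 174.754 = 0.1607.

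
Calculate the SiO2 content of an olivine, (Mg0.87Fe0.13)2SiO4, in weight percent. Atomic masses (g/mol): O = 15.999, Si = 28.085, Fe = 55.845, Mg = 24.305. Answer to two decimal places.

40.35 wt%

Formula mass = 148.891 g/mol.
1 Si → 1.0000 mol SiO2 per formula unit; M(SiO2) = 60.083, so SiO2 mass = 60.083 g.
60.083/148.891 × 100 = 40.35 wt%.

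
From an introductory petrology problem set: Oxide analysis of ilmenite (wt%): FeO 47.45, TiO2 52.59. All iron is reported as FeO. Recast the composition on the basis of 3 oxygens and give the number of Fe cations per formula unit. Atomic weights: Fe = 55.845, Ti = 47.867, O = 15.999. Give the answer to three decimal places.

FeO (M=71.844): mol = 0.66046; Fe = 0.66046, O = 0.66046.
TiO2 (M=79.865): mol = 0.65849; Ti = 0.65849, O = 1.31698.
ΣO = 1.97744; factor = 3/ΣO = 1.51711.
Fe apfu = 0.66046 × 1.51711 = 1.002.

1.002 Fe apfu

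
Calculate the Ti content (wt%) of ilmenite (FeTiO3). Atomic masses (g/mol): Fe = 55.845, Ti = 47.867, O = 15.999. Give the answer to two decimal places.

31.55 wt%

M(FeTiO3) = 151.709 g/mol.
Ti contributes 1 × 47.867 = 47.867 g per mole.
47.867/151.709 = 0.3155 → 31.55%.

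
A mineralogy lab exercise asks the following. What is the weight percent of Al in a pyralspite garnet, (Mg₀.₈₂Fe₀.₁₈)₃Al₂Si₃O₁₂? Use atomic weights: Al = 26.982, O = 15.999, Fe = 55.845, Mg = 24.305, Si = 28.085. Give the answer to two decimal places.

12.84 mass %

Molar mass of (Mg₀.₈₂Fe₀.₁₈)₃Al₂Si₃O₁₂: 2.46×24.305 + 0.54×55.845 + 2×26.982 + 3×28.085 + 12×15.999 = 420.154 g/mol.
Mass of Al per formula unit: 2 × 26.982 = 53.964 g.
Weight fraction Al = 53.964 / 420.154 = 0.1284.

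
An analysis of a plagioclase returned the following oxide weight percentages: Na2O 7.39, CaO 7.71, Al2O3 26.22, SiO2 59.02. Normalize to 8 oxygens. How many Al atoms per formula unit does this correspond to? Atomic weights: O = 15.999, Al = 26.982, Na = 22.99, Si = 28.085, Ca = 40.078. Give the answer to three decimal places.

Na2O: 7.39/61.979 = 0.11923 mol → 0.23846 mol Na, 0.11923 mol O.
CaO: 7.71/56.077 = 0.13749 mol → 0.13749 mol Ca, 0.13749 mol O.
Al2O3: 26.22/101.961 = 0.25716 mol → 0.51432 mol Al, 0.77148 mol O.
SiO2: 59.02/60.083 = 0.98231 mol → 0.98231 mol Si, 1.96462 mol O.
Total oxygen = 2.99282 mol. Normalization factor = 8/2.99282 = 2.67306.
Al per 8 O = 0.51432 × 2.67306 = 1.375.

1.375 Al apfu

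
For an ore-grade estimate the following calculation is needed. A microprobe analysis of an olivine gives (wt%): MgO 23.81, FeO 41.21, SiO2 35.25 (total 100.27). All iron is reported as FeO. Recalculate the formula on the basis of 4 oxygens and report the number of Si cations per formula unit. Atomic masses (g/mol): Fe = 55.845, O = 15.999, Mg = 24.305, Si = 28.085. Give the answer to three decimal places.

1.004 Si apfu

MgO: 23.81/40.304 = 0.59076 mol → 0.59076 mol Mg, 0.59076 mol O.
FeO: 41.21/71.844 = 0.57360 mol → 0.57360 mol Fe, 0.57360 mol O.
SiO2: 35.25/60.083 = 0.58669 mol → 0.58669 mol Si, 1.17338 mol O.
Total oxygen = 2.33774 mol. Normalization factor = 4/2.33774 = 1.71105.
Si per 4 O = 0.58669 × 1.71105 = 1.004.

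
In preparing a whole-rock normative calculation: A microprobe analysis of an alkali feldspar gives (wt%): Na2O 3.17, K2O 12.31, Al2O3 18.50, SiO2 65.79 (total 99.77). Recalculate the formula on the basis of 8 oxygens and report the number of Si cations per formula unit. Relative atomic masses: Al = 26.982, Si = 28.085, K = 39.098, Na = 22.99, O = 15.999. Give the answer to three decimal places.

3.004 Si apfu

3.17 wt% Na2O ÷ 61.979 g/mol = 0.05115 mol, giving 0.10230 Na and 0.05115 O.
12.31 wt% K2O ÷ 94.195 g/mol = 0.13069 mol, giving 0.26138 K and 0.13069 O.
18.50 wt% Al2O3 ÷ 101.961 g/mol = 0.18144 mol, giving 0.36288 Al and 0.54432 O.
65.79 wt% SiO2 ÷ 60.083 g/mol = 1.09499 mol, giving 1.09499 Si and 2.18998 O.
Oxygen sums to 2.91614; scaling by 8/2.91614 = 2.74335 puts the formula on 8 O.
Si: 1.09499 × 2.74335 = 3.004 atoms per formula unit.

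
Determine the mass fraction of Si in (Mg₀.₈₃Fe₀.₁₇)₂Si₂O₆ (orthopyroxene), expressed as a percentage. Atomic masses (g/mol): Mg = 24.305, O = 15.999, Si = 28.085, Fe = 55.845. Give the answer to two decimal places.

26.56 wt%

M((Mg₀.₈₃Fe₀.₁₇)₂Si₂O₆) = 211.498 g/mol.
Si contributes 2 × 28.085 = 56.170 g per mole.
56.170/211.498 = 0.2656 → 26.56%.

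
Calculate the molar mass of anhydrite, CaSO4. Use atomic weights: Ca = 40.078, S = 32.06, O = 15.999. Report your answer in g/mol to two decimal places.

136.13 g/mol

Ca: 1 × 40.078 = 40.0780
S: 1 × 32.06 = 32.0600
O: 4 × 15.999 = 63.9960
Summing the contributions gives the formula mass.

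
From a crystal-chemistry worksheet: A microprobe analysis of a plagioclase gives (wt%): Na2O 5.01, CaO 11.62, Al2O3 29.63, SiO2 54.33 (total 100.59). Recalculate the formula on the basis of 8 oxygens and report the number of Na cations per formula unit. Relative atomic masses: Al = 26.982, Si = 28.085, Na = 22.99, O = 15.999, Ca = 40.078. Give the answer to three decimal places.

0.436 Na apfu

5.01 wt% Na2O ÷ 61.979 g/mol = 0.08083 mol, giving 0.16166 Na and 0.08083 O.
11.62 wt% CaO ÷ 56.077 g/mol = 0.20722 mol, giving 0.20722 Ca and 0.20722 O.
29.63 wt% Al2O3 ÷ 101.961 g/mol = 0.29060 mol, giving 0.58120 Al and 0.87180 O.
54.33 wt% SiO2 ÷ 60.083 g/mol = 0.90425 mol, giving 0.90425 Si and 1.80850 O.
Oxygen sums to 2.96835; scaling by 8/2.96835 = 2.69510 puts the formula on 8 O.
Na: 0.16166 × 2.69510 = 0.436 atoms per formula unit.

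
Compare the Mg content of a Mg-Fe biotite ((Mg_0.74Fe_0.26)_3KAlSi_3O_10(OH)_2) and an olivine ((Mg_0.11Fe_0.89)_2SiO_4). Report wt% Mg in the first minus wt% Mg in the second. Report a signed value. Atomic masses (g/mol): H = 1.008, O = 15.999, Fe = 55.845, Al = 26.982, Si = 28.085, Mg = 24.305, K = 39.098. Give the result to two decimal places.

Mg in (Mg_0.74Fe_0.26)_3KAlSi_3O_10(OH)_2: molar mass 441.855 g/mol; 2.22×24.305 = 53.957 g → 12.21 wt%.
Mg in (Mg_0.11Fe_0.89)_2SiO_4: molar mass 196.832 g/mol; 0.22×24.305 = 5.347 g → 2.72 wt%.
Difference = 12.21 − 2.72 = 9.49 percentage points.

9.49 percentage points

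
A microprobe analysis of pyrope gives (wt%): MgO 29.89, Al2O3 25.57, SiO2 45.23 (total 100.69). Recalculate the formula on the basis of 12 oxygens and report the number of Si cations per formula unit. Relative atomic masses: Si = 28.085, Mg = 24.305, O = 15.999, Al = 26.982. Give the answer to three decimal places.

MgO: 29.89/40.304 = 0.74161 mol → 0.74161 mol Mg, 0.74161 mol O.
Al2O3: 25.57/101.961 = 0.25078 mol → 0.50156 mol Al, 0.75234 mol O.
SiO2: 45.23/60.083 = 0.75279 mol → 0.75279 mol Si, 1.50558 mol O.
Total oxygen = 2.99953 mol. Normalization factor = 12/2.99953 = 4.00063.
Si per 12 O = 0.75279 × 4.00063 = 3.012.

3.012 Si apfu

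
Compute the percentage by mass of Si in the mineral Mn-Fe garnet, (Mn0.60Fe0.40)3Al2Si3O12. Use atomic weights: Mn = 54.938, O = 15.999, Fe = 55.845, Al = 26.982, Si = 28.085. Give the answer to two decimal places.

M((Mn0.60Fe0.40)3Al2Si3O12) = 496.109 g/mol.
Si contributes 3 × 28.085 = 84.255 g per mole.
84.255/496.109 = 0.1698 → 16.98%.

16.98 mass %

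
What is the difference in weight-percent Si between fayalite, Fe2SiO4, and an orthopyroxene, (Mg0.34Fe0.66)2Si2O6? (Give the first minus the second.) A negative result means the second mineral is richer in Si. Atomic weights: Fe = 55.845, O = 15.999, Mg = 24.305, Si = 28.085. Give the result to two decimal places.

Si in Fe2SiO4: molar mass 203.771 g/mol; 1×28.085 = 28.085 g → 13.78 wt%.
Si in (Mg0.34Fe0.66)2Si2O6: molar mass 242.407 g/mol; 2×28.085 = 56.170 g → 23.17 wt%.
Difference = 13.78 − 23.17 = -9.39 percentage points.

-9.39 percentage points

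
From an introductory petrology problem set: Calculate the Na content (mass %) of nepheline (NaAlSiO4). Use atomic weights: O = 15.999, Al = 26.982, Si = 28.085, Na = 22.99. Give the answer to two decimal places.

Molar mass of NaAlSiO4: 1·22.99 + 1·26.982 + 1·28.085 + 4·15.999 = 142.053 g/mol.
Mass of Na per formula unit: 1 × 22.99 = 22.990 g.
Weight fraction Na = 22.990 / 142.053 = 0.1618.

16.18 mass %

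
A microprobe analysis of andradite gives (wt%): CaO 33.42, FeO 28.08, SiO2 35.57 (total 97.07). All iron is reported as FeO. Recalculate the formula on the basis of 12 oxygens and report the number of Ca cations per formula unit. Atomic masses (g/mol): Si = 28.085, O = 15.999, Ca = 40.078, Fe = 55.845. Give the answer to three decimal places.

3.294 Ca apfu

CaO: 33.42/56.077 = 0.59597 mol → 0.59597 mol Ca, 0.59597 mol O.
FeO: 28.08/71.844 = 0.39085 mol → 0.39085 mol Fe, 0.39085 mol O.
SiO2: 35.57/60.083 = 0.59201 mol → 0.59201 mol Si, 1.18402 mol O.
Total oxygen = 2.17084 mol. Normalization factor = 12/2.17084 = 5.52781.
Ca per 12 O = 0.59597 × 5.52781 = 3.294.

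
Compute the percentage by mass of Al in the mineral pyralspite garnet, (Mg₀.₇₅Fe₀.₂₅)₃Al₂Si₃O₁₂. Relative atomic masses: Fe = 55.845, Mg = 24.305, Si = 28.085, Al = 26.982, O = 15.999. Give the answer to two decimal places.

Molar mass of (Mg₀.₇₅Fe₀.₂₅)₃Al₂Si₃O₁₂: 2.25·24.305 + 0.75·55.845 + 2·26.982 + 3·28.085 + 12·15.999 = 426.777 g/mol.
Mass of Al per formula unit: 2 × 26.982 = 53.964 g.
Weight fraction Al = 53.964 / 426.777 = 0.1264.

12.64 weight percent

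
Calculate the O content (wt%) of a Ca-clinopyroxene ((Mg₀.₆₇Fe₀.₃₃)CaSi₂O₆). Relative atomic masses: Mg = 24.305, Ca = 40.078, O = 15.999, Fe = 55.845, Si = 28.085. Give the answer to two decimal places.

42.30 wt%

M((Mg₀.₆₇Fe₀.₃₃)CaSi₂O₆) = 226.955 g/mol.
O contributes 6 × 15.999 = 95.994 g per mole.
95.994/226.955 = 0.4230 → 42.30%.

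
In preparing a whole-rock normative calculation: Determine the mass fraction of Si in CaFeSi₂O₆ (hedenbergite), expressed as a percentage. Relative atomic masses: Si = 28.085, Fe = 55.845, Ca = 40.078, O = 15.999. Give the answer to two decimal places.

Molar mass of CaFeSi₂O₆: 1*40.078 + 1*55.845 + 2*28.085 + 6*15.999 = 248.087 g/mol.
Mass of Si per formula unit: 2 × 28.085 = 56.170 g.
Weight fraction Si = 56.170 / 248.087 = 0.2264.

22.64 mass %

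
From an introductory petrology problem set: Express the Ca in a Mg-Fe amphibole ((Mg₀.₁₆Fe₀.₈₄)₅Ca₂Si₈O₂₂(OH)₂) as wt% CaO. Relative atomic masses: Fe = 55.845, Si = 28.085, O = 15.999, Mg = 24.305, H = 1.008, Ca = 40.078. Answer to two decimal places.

Molar mass of (Mg₀.₁₆Fe₀.₈₄)₅Ca₂Si₈O₂₂(OH)₂ = 0.80×24.305 + 4.20×55.845 + 2×40.078 + 8×28.085 + 24×15.999 + 2×1.008 = 944.821 g/mol.
Each formula unit contains 2 Ca, equivalent to 2/1 = 2.0000 mol CaO.
M(CaO) = 1×40.078 + 1×15.999 = 56.077 g/mol.
Mass of CaO per formula unit = 2.0000 × 56.077 = 112.154 g.
CaO wt% = 112.154 / 944.821 × 100 = 11.87%.

11.87 wt%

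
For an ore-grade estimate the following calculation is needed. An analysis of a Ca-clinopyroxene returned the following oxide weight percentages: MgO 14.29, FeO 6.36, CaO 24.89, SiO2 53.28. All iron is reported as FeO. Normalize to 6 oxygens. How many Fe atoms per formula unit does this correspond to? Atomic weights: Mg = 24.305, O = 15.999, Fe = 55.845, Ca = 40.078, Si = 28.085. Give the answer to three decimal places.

14.29 wt% MgO ÷ 40.304 g/mol = 0.35456 mol, giving 0.35456 Mg and 0.35456 O.
6.36 wt% FeO ÷ 71.844 g/mol = 0.08853 mol, giving 0.08853 Fe and 0.08853 O.
24.89 wt% CaO ÷ 56.077 g/mol = 0.44385 mol, giving 0.44385 Ca and 0.44385 O.
53.28 wt% SiO2 ÷ 60.083 g/mol = 0.88677 mol, giving 0.88677 Si and 1.77354 O.
Oxygen sums to 2.66048; scaling by 6/2.66048 = 2.25523 puts the formula on 6 O.
Fe: 0.08853 × 2.25523 = 0.200 atoms per formula unit.

0.200 Fe apfu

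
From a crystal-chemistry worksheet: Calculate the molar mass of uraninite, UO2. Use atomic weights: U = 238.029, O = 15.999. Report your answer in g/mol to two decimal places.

U: 1 × 238.029 = 238.0290
O: 2 × 15.999 = 31.9980
Summing the contributions gives the formula mass.

270.03 g/mol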